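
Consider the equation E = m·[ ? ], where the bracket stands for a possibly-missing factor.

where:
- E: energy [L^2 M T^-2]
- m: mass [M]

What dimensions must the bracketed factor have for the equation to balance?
[L^2 T^-2] — velocity squared (e.g. v²)

E has dimensions [L^2 M T^-2]; m has dimensions [M].
The bracketed factor must supply [L^2 M T^-2] / [M] = [L^2 T^-2].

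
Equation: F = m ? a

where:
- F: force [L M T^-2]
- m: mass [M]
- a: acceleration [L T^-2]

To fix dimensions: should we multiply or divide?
multiplication (×): F = m × a

F [L M T^-2]; m [M]; a [L T^-2].
m × a → [L M T^-2] ✓
m ÷ a → [L^-1 M T^2] ✗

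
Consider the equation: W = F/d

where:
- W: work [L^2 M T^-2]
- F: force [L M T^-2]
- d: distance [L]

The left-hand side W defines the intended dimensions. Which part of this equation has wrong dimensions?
The right-hand side term F/d

W has dimensions [L^2 M T^-2], but F/d has dimensions [M T^-2], so the term F/d is dimensionally wrong for W.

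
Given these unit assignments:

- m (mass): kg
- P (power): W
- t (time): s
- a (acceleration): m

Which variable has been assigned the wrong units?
a

The variable a (acceleration) should have units m/s², not m.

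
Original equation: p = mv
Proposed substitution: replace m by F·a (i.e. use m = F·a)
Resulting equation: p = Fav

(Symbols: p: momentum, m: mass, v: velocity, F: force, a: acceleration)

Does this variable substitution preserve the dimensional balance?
No

[m] = [M] and [F·a] = [L^2 M T^-4]. These differ, so the substitution replaces a quantity by one of different dimensions and the result p = Fav has LHS [L M T^-1] vs RHS [L^3 M T^-5] — inconsistent.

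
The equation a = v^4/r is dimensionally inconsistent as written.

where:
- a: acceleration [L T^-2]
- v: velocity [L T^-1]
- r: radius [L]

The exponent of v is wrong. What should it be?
The exponent of v should be 2: a = v^2/r

The LHS a has dimensions [L T^-2]; v has dimensions [L T^-1].
As written, the RHS v^4/r (exponent 4 on v) has dimensions [L^3 T^-4], which does not match.
With exponent 2, the RHS v^2/r has dimensions [L T^-2], matching the LHS.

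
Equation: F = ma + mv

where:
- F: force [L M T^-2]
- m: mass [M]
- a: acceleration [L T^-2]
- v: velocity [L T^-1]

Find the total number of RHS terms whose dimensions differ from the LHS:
1

LHS F: [L M T^-2]
- ma: [L M T^-2] ✓
- mv: [L M T^-1] ✗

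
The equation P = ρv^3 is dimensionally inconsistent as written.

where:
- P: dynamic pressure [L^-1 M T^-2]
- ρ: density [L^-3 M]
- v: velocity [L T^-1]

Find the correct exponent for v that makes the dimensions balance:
The exponent of v should be 2: P = ρv^2

The LHS P has dimensions [L^-1 M T^-2]; v has dimensions [L T^-1].
As written, the RHS ρv^3 (exponent 3 on v) has dimensions [M T^-3], which does not match.
With exponent 2, the RHS ρv^2 has dimensions [L^-1 M T^-2], matching the LHS.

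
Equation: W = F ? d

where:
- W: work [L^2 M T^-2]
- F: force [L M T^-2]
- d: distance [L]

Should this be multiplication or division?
multiplication (×): W = F × d

W [L^2 M T^-2]; F [L M T^-2]; d [L].
F × d → [L^2 M T^-2] ✓
F ÷ d → [M T^-2] ✗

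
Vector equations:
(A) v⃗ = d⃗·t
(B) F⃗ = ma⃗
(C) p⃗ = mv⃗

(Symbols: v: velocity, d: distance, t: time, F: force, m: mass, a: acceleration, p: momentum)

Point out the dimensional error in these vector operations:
(A) v⃗ = d⃗·t

(A) v⃗ = d⃗·t: LHS [L T^-1], RHS [L T] ✗ — velocity is displacement per time; should be d⃗/t
(B) F⃗ = ma⃗: LHS [L M T^-2], RHS [L M T^-2] ✓ — Force and acceleration are vectors, mass is a scalar
(C) p⃗ = mv⃗: LHS [L M T^-1], RHS [L M T^-1] ✓ — mass (scalar) times velocity (vector)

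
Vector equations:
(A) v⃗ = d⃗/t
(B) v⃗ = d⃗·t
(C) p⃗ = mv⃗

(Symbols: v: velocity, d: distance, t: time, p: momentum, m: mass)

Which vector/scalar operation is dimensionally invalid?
(B) v⃗ = d⃗·t

(A) v⃗ = d⃗/t: LHS [L T^-1], RHS [L T^-1] ✓ — displacement (vector) divided by time (scalar)
(B) v⃗ = d⃗·t: LHS [L T^-1], RHS [L T] ✗ — velocity is displacement per time; should be d⃗/t
(C) p⃗ = mv⃗: LHS [L M T^-1], RHS [L M T^-1] ✓ — mass (scalar) times velocity (vector)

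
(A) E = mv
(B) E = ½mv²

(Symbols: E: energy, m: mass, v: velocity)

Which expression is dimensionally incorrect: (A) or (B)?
(A)

(A) E = mv: LHS [L^2 M T^-2], RHS [L M T^-1] ✗
(B) E = ½mv²: LHS [L^2 M T^-2], RHS [L^2 M T^-2] ✓

Expression (A) E = mv is dimensionally incorrect.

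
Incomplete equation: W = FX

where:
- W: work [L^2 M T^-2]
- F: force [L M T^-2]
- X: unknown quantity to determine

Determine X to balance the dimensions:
X = d (distance), dimensions [L]

W has dimensions [L^2 M T^-2]; the rest of the RHS (F) has dimensions [L M T^-2].
So X must have dimensions [L] — X = d (distance).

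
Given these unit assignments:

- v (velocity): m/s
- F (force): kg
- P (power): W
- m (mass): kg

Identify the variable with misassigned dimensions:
F

The variable F (force) should have units N, not kg.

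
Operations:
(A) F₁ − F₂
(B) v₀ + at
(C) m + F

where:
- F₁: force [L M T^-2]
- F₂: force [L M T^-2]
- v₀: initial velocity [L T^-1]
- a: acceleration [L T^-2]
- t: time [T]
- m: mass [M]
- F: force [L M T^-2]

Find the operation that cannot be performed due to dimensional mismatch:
(C) m + F

(A) F₁ − F₂: F₁ [L M T^-2] and F₂ [L M T^-2] — same dimensions ✓
(B) v₀ + at: v₀ [L T^-1] and at [L T^-1] — same dimensions ✓
(C) m + F: m [M] and F [L M T^-2] — different dimensions cannot be added/subtracted ✗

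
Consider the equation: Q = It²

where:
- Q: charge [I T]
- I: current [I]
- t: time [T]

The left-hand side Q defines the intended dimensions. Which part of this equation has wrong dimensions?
The right-hand side term It²

Q has dimensions [I T], but It² has dimensions [I T^2], so the term It² is dimensionally wrong for Q.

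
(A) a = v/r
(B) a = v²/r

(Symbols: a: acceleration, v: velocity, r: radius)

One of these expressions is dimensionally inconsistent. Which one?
(A)

(A) a = v/r: LHS [L T^-2], RHS [T^-1] ✗
(B) a = v²/r: LHS [L T^-2], RHS [L T^-2] ✓

Expression (A) a = v/r is dimensionally incorrect.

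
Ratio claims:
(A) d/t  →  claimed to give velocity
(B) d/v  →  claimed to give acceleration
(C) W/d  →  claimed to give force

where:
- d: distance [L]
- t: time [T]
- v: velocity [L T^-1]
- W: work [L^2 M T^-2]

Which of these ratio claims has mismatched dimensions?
(B) d/v does not give acceleration

(A) d/t: [L T^-1] = velocity [L T^-1] ✓
(B) d/v: [T] ≠ acceleration [L T^-2] ✗
(C) W/d: [L M T^-2] = force [L M T^-2] ✓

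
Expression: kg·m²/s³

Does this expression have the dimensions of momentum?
No

The expression kg·m²/s³ has dimensions [L^2 M T^-3], but momentum has dimensions [L M T^-1].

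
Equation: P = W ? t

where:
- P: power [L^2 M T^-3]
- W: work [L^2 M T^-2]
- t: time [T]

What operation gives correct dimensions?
division (÷): P = W ÷ t

P [L^2 M T^-3]; W [L^2 M T^-2]; t [T].
W × t → [L^2 M T^-1] ✗
W ÷ t → [L^2 M T^-3] ✓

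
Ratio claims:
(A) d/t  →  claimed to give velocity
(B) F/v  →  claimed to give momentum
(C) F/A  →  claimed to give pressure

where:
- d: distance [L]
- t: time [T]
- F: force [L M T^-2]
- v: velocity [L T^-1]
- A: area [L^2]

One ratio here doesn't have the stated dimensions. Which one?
(B) F/v does not give momentum

(A) d/t: [L T^-1] = velocity [L T^-1] ✓
(B) F/v: [M T^-1] ≠ momentum [L M T^-1] ✗
(C) F/A: [L^-1 M T^-2] = pressure [L^-1 M T^-2] ✓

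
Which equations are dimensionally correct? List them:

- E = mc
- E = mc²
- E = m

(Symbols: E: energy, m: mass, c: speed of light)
Dimensionally correct: E = mc²
Dimensionally incorrect: E = mc, E = m
Ordered (correct first, then incorrect): E = mc², E = mc, E = m

- E = mc: LHS [L^2 M T^-2], RHS [L M T^-1] → incorrect ✗
- E = mc²: LHS [L^2 M T^-2], RHS [L^2 M T^-2] → correct ✓
- E = m: LHS [L^2 M T^-2], RHS [M] → incorrect ✗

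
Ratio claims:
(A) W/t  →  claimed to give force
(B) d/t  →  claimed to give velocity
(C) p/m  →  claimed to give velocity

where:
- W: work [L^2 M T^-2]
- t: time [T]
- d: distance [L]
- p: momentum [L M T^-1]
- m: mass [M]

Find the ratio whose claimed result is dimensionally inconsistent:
(A) W/t does not give force

(A) W/t: [L^2 M T^-3] ≠ force [L M T^-2] ✗
(B) d/t: [L T^-1] = velocity [L T^-1] ✓
(C) p/m: [L T^-1] = velocity [L T^-1] ✓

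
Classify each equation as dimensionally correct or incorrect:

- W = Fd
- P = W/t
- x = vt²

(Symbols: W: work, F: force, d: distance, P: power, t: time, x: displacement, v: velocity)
Dimensionally correct: W = Fd, P = W/t
Dimensionally incorrect: x = vt²
Ordered (correct first, then incorrect): W = Fd, P = W/t, x = vt²

- W = Fd: LHS [L^2 M T^-2], RHS [L^2 M T^-2] → correct ✓
- P = W/t: LHS [L^2 M T^-3], RHS [L^2 M T^-3] → correct ✓
- x = vt²: LHS [L], RHS [L T] → incorrect ✗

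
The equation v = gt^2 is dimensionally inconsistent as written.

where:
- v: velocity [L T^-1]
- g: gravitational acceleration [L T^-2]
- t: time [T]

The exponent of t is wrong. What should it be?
The exponent of t should be 1: v = gt

The LHS v has dimensions [L T^-1]; t has dimensions [T].
As written, the RHS gt^2 (exponent 2 on t) has dimensions [L], which does not match.
With exponent 1, the RHS gt has dimensions [L T^-1], matching the LHS.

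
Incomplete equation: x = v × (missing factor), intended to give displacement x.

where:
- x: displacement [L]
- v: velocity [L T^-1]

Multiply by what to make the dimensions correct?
t (time), dimensions [T]

x has dimensions [L] and v has dimensions [L T^-1].
The missing factor must have dimensions [L] / [L T^-1] = [T], i.e. time (t).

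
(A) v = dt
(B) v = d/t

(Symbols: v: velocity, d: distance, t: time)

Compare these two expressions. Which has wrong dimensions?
(A)

(A) v = dt: LHS [L T^-1], RHS [L T] ✗
(B) v = d/t: LHS [L T^-1], RHS [L T^-1] ✓

Expression (A) v = dt is dimensionally incorrect.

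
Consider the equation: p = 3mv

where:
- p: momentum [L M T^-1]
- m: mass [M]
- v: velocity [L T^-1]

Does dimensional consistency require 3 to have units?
No

p has dimensions [L M T^-1] and mv already has dimensions [L M T^-1], so the equation balances without 3 contributing any dimensions. 3 is a pure (dimensionless) number; changing or removing it would not affect dimensional consistency.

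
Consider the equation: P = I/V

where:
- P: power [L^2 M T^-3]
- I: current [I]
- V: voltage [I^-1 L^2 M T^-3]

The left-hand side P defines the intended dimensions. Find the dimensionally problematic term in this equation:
The right-hand side term I/V

P has dimensions [L^2 M T^-3], but I/V has dimensions [I^2 L^-2 M^-1 T^3], so the term I/V is dimensionally wrong for P.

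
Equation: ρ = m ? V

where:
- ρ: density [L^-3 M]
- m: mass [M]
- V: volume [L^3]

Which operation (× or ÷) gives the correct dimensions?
division (÷): ρ = m ÷ V

ρ [L^-3 M]; m [M]; V [L^3].
m × V → [L^3 M] ✗
m ÷ V → [L^-3 M] ✓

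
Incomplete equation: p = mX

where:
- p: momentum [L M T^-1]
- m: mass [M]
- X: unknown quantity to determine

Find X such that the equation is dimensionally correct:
X = v (velocity), dimensions [L T^-1]

p has dimensions [L M T^-1]; the rest of the RHS (m) has dimensions [M].
So X must have dimensions [L T^-1] — X = v (velocity).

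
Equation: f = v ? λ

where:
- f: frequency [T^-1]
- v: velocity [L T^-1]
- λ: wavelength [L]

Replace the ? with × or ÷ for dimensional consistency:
division (÷): f = v ÷ λ

f [T^-1]; v [L T^-1]; λ [L].
v × λ → [L^2 T^-1] ✗
v ÷ λ → [T^-1] ✓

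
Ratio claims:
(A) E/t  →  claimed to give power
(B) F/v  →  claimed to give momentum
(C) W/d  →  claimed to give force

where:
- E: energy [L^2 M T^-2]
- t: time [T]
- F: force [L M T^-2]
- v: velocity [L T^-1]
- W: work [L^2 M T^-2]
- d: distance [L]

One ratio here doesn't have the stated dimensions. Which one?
(B) F/v does not give momentum

(A) E/t: [L^2 M T^-3] = power [L^2 M T^-3] ✓
(B) F/v: [M T^-1] ≠ momentum [L M T^-1] ✗
(C) W/d: [L M T^-2] = force [L M T^-2] ✓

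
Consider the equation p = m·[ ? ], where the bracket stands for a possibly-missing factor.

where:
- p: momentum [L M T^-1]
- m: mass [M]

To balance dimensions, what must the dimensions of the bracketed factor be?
[L T^-1] — velocity (e.g. v)

p has dimensions [L M T^-1]; m has dimensions [M].
The bracketed factor must supply [L M T^-1] / [M] = [L T^-1].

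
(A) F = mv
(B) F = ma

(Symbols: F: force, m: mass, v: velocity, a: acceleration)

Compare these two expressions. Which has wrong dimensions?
(A)

(A) F = mv: LHS [L M T^-2], RHS [L M T^-1] ✗
(B) F = ma: LHS [L M T^-2], RHS [L M T^-2] ✓

Expression (A) F = mv is dimensionally incorrect.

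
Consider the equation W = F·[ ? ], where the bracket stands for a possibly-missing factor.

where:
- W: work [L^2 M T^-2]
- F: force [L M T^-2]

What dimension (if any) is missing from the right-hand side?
[L] — length (e.g. a distance d)

W has dimensions [L^2 M T^-2]; F has dimensions [L M T^-2].
The bracketed factor must supply [L^2 M T^-2] / [L M T^-2] = [L].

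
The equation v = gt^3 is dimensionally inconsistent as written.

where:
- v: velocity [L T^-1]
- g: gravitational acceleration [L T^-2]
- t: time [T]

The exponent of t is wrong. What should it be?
The exponent of t should be 1: v = gt

The LHS v has dimensions [L T^-1]; t has dimensions [T].
As written, the RHS gt^3 (exponent 3 on t) has dimensions [L T], which does not match.
With exponent 1, the RHS gt has dimensions [L T^-1], matching the LHS.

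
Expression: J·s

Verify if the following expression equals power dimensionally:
No

The expression J·s has dimensions [L^2 M T^-1], but power has dimensions [L^2 M T^-3].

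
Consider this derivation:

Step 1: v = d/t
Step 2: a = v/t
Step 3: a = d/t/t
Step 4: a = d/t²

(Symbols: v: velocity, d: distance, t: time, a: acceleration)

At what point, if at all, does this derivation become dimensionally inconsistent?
No step introduces an error — all steps are dimensionally consistent.

Step 1: v = d/t → LHS [L T^-1], RHS [L T^-1] ✓
Step 2: a = v/t → LHS [L T^-2], RHS [L T^-2] ✓
Step 3: a = d/t/t → LHS [L T^-2], RHS [L T^-2] ✓
Step 4: a = d/t² → LHS [L T^-2], RHS [L T^-2] ✓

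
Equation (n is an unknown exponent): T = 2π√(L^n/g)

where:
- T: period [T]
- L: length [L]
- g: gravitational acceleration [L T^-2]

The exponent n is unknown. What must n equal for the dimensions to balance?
n = 1

T has dimensions [T]; L has dimensions [L].
With n = 1: 2π√(L^1/g) has dimensions [T], matching the LHS ✓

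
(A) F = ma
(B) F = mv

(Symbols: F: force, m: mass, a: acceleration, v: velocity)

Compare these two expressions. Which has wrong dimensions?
(B)

(A) F = ma: LHS [L M T^-2], RHS [L M T^-2] ✓
(B) F = mv: LHS [L M T^-2], RHS [L M T^-1] ✗

Expression (B) F = mv is dimensionally incorrect.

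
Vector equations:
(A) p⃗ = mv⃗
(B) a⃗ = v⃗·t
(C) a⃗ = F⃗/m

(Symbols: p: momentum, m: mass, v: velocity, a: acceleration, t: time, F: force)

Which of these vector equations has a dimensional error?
(B) a⃗ = v⃗·t

(A) p⃗ = mv⃗: LHS [L M T^-1], RHS [L M T^-1] ✓ — mass (scalar) times velocity (vector)
(B) a⃗ = v⃗·t: LHS [L T^-2], RHS [L] ✗ — acceleration is velocity per time; should be v⃗/t
(C) a⃗ = F⃗/m: LHS [L T^-2], RHS [L T^-2] ✓ — force (vector) divided by mass (scalar)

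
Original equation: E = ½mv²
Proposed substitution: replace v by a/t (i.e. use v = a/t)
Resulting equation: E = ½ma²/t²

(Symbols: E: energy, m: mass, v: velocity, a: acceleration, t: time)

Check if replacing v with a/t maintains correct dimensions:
No

[v] = [L T^-1] and [a/t] = [L T^-3]. These differ, so the substitution replaces a quantity by one of different dimensions and the result E = ½ma²/t² has LHS [L^2 M T^-2] vs RHS [L^2 M T^-6] — inconsistent.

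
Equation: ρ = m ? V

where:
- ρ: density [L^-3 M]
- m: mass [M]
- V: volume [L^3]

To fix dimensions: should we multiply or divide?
division (÷): ρ = m ÷ V

ρ [L^-3 M]; m [M]; V [L^3].
m × V → [L^3 M] ✗
m ÷ V → [L^-3 M] ✓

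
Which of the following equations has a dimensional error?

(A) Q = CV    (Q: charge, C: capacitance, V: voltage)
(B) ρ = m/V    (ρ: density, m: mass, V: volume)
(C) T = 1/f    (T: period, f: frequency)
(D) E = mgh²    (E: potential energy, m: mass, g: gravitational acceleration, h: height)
(D) E = mgh²

The equation (D) E = mgh² is dimensionally incorrect.

LHS (E): [L^2 M T^-2]
RHS (mgh²): [L^3 M T^-2] ✗

The dimensions do not match. The other three equations balance.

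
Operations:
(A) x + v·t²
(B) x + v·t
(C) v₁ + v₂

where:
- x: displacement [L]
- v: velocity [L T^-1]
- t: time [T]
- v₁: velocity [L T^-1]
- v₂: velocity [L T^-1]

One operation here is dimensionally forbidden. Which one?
(A) x + v·t²

(A) x + v·t²: x [L] and v·t² [L T] — different dimensions cannot be added/subtracted ✗
(B) x + v·t: x [L] and v·t [L] — same dimensions ✓
(C) v₁ + v₂: v₁ [L T^-1] and v₂ [L T^-1] — same dimensions ✓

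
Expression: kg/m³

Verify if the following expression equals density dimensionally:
Yes

The expression kg/m³ has dimensions [L^-3 M], which is exactly density [L^-3 M].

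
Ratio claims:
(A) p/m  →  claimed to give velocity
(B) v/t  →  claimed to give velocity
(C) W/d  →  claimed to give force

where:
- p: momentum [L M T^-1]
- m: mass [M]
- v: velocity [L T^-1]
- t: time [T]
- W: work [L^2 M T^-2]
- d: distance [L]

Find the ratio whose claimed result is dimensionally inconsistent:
(B) v/t does not give velocity

(A) p/m: [L T^-1] = velocity [L T^-1] ✓
(B) v/t: [L T^-2] ≠ velocity [L T^-1] ✗
(C) W/d: [L M T^-2] = force [L M T^-2] ✓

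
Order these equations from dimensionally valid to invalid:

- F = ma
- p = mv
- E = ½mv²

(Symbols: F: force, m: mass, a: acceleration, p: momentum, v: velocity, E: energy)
Dimensionally correct: F = ma, p = mv, E = ½mv²
Dimensionally incorrect: none
Ordered (correct first, then incorrect): F = ma, p = mv, E = ½mv²

- F = ma: LHS [L M T^-2], RHS [L M T^-2] → correct ✓
- p = mv: LHS [L M T^-1], RHS [L M T^-1] → correct ✓
- E = ½mv²: LHS [L^2 M T^-2], RHS [L^2 M T^-2] → correct ✓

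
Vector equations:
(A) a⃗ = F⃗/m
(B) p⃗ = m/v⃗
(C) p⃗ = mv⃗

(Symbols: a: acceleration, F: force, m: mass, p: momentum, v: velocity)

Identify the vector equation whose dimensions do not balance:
(B) p⃗ = m/v⃗

(A) a⃗ = F⃗/m: LHS [L T^-2], RHS [L T^-2] ✓ — force (vector) divided by mass (scalar)
(B) p⃗ = m/v⃗: LHS [L M T^-1], RHS [L^-1 M T] ✗ — momentum is mass times velocity; should be mv⃗ (and division by a vector is undefined)
(C) p⃗ = mv⃗: LHS [L M T^-1], RHS [L M T^-1] ✓ — mass (scalar) times velocity (vector)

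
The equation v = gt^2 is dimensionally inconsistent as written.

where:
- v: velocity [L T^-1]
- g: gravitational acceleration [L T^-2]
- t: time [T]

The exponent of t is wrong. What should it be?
The exponent of t should be 1: v = gt

The LHS v has dimensions [L T^-1]; t has dimensions [T].
As written, the RHS gt^2 (exponent 2 on t) has dimensions [L], which does not match.
With exponent 1, the RHS gt has dimensions [L T^-1], matching the LHS.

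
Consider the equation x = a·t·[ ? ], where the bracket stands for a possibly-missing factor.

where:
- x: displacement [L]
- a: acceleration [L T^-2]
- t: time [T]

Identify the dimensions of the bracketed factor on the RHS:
[T] — time (e.g. t)

x has dimensions [L]; a·t has dimensions [L T^-1].
The bracketed factor must supply [L] / [L T^-1] = [T].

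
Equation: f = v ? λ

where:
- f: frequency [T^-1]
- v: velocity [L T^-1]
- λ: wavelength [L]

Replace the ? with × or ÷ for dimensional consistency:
division (÷): f = v ÷ λ

f [T^-1]; v [L T^-1]; λ [L].
v × λ → [L^2 T^-1] ✗
v ÷ λ → [T^-1] ✓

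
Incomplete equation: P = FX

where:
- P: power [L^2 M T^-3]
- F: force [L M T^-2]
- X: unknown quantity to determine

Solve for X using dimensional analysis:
X = v (velocity), dimensions [L T^-1]

P has dimensions [L^2 M T^-3]; the rest of the RHS (F) has dimensions [L M T^-2].
So X must have dimensions [L T^-1] — X = v (velocity).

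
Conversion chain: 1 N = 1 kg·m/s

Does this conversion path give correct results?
The chain is incorrect (it contains an error).

Incorrect: Newton is kg·m/s², not kg·m/s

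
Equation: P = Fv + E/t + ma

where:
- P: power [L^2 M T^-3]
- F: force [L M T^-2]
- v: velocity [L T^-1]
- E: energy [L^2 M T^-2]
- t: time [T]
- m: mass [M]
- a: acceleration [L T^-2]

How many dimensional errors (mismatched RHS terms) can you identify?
1

LHS P: [L^2 M T^-3]
- Fv: [L^2 M T^-3] ✓
- E/t: [L^2 M T^-3] ✓
- ma: [L M T^-2] ✗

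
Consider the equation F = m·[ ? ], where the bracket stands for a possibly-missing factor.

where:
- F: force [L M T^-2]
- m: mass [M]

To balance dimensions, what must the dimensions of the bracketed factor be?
[L T^-2] — acceleration (e.g. a)

F has dimensions [L M T^-2]; m has dimensions [M].
The bracketed factor must supply [L M T^-2] / [M] = [L T^-2].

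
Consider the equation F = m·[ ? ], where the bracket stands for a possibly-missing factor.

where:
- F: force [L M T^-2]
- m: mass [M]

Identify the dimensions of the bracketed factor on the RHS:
[L T^-2] — acceleration (e.g. a)

F has dimensions [L M T^-2]; m has dimensions [M].
The bracketed factor must supply [L M T^-2] / [M] = [L T^-2].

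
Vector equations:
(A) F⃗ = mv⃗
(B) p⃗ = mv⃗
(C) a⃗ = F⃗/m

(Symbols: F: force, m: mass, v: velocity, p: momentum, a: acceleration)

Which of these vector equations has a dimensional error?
(A) F⃗ = mv⃗

(A) F⃗ = mv⃗: LHS [L M T^-2], RHS [L M T^-1] ✗ — mass times velocity is momentum, not force; should be ma⃗
(B) p⃗ = mv⃗: LHS [L M T^-1], RHS [L M T^-1] ✓ — mass (scalar) times velocity (vector)
(C) a⃗ = F⃗/m: LHS [L T^-2], RHS [L T^-2] ✓ — force (vector) divided by mass (scalar)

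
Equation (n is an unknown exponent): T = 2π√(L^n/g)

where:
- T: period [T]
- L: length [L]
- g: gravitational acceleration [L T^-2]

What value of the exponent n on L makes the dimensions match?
n = 1

T has dimensions [T]; L has dimensions [L].
With n = 1: 2π√(L^1/g) has dimensions [T], matching the LHS ✓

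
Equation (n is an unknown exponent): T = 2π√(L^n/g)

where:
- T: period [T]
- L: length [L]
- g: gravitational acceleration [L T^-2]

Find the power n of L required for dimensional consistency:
n = 1

T has dimensions [T]; L has dimensions [L].
With n = 1: 2π√(L^1/g) has dimensions [T], matching the LHS ✓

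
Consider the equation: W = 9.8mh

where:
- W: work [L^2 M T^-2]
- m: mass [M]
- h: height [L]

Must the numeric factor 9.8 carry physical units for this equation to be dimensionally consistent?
Yes

W has dimensions [L^2 M T^-2], while mh alone has dimensions [L M]. For the equation to balance, the factor 9.8 must carry dimensions [L T^-2] — it is a dimensional constant (a numerical value of a physical quantity with its units suppressed), not a pure number.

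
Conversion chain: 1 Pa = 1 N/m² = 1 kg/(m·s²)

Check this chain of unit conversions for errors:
The chain is correct (no errors).

Correct: Pascal is Newton per square meter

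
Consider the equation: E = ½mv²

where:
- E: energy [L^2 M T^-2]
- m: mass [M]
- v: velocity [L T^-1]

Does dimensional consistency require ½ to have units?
No

E has dimensions [L^2 M T^-2] and mv² already has dimensions [L^2 M T^-2], so the equation balances without ½ contributing any dimensions. ½ is a pure (dimensionless) number; changing or removing it would not affect dimensional consistency.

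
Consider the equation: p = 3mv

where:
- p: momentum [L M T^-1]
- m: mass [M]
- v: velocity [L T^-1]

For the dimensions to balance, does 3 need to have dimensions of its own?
No

p has dimensions [L M T^-1] and mv already has dimensions [L M T^-1], so the equation balances without 3 contributing any dimensions. 3 is a pure (dimensionless) number; changing or removing it would not affect dimensional consistency.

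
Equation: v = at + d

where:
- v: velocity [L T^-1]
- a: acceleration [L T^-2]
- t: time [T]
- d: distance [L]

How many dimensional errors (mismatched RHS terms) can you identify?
1

LHS v: [L T^-1]
- at: [L T^-1] ✓
- d: [L] ✗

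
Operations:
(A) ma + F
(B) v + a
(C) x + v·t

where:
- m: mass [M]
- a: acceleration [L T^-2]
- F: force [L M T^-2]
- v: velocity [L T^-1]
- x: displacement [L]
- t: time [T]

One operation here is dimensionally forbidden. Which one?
(B) v + a

(A) ma + F: ma [L M T^-2] and F [L M T^-2] — same dimensions ✓
(B) v + a: v [L T^-1] and a [L T^-2] — different dimensions cannot be added/subtracted ✗
(C) x + v·t: x [L] and v·t [L] — same dimensions ✓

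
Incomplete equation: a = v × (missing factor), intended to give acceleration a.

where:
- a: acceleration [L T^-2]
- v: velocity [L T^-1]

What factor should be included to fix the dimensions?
1/t (inverse time), dimensions [T^-1]

a has dimensions [L T^-2] and v has dimensions [L T^-1].
The missing factor must have dimensions [L T^-2] / [L T^-1] = [T^-1], i.e. inverse time (1/t).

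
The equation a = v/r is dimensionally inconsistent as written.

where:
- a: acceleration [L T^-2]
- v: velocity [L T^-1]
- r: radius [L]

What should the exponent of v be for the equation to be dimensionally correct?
The exponent of v should be 2: a = v^2/r

The LHS a has dimensions [L T^-2]; v has dimensions [L T^-1].
As written, the RHS v/r (exponent 1 on v) has dimensions [T^-1], which does not match.
With exponent 2, the RHS v^2/r has dimensions [L T^-2], matching the LHS.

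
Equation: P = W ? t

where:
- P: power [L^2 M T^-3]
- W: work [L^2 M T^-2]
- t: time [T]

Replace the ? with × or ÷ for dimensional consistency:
division (÷): P = W ÷ t

P [L^2 M T^-3]; W [L^2 M T^-2]; t [T].
W × t → [L^2 M T^-1] ✗
W ÷ t → [L^2 M T^-3] ✓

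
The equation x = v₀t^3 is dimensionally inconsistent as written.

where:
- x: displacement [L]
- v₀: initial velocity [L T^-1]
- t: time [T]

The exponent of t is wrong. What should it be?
The exponent of t should be 1: x = v₀t

The LHS x has dimensions [L]; t has dimensions [T].
As written, the RHS v₀t^3 (exponent 3 on t) has dimensions [L T^2], which does not match.
With exponent 1, the RHS v₀t has dimensions [L], matching the LHS.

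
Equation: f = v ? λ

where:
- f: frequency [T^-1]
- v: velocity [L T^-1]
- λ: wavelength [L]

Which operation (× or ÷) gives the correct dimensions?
division (÷): f = v ÷ λ

f [T^-1]; v [L T^-1]; λ [L].
v × λ → [L^2 T^-1] ✗
v ÷ λ → [T^-1] ✓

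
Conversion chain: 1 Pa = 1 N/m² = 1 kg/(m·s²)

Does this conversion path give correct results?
The chain is correct (no errors).

Correct: Pascal is Newton per square meter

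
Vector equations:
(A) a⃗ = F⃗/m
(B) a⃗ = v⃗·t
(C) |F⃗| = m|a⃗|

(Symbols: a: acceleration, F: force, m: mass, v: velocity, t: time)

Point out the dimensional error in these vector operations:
(B) a⃗ = v⃗·t

(A) a⃗ = F⃗/m: LHS [L T^-2], RHS [L T^-2] ✓ — force (vector) divided by mass (scalar)
(B) a⃗ = v⃗·t: LHS [L T^-2], RHS [L] ✗ — acceleration is velocity per time; should be v⃗/t
(C) |F⃗| = m|a⃗|: LHS [L M T^-2], RHS [L M T^-2] ✓ — magnitudes of vectors are scalars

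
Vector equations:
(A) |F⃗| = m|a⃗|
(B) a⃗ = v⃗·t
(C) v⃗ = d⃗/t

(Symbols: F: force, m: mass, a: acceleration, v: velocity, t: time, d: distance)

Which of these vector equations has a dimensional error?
(B) a⃗ = v⃗·t

(A) |F⃗| = m|a⃗|: LHS [L M T^-2], RHS [L M T^-2] ✓ — magnitudes of vectors are scalars
(B) a⃗ = v⃗·t: LHS [L T^-2], RHS [L] ✗ — acceleration is velocity per time; should be v⃗/t
(C) v⃗ = d⃗/t: LHS [L T^-1], RHS [L T^-1] ✓ — displacement (vector) divided by time (scalar)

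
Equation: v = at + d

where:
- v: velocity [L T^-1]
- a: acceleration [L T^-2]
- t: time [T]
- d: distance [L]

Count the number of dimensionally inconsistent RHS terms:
1

LHS v: [L T^-1]
- at: [L T^-1] ✓
- d: [L] ✗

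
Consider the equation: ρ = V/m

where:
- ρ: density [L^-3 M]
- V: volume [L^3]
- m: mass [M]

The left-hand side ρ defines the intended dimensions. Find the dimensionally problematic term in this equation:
The right-hand side term V/m

ρ has dimensions [L^-3 M], but V/m has dimensions [L^3 M^-1], so the term V/m is dimensionally wrong for ρ.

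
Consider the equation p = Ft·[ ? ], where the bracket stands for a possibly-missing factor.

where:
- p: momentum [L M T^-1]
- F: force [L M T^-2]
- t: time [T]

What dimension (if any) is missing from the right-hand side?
Nothing is missing — the bracketed factor must be dimensionless.

p has dimensions [L M T^-1] and Ft already has dimensions [L M T^-1], so p = Ft is dimensionally complete.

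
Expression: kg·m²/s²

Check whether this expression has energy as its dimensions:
Yes

The expression kg·m²/s² has dimensions [L^2 M T^-2], which is exactly energy [L^2 M T^-2].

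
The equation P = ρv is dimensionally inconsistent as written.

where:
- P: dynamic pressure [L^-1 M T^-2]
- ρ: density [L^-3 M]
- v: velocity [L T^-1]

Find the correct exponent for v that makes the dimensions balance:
The exponent of v should be 2: P = ρv^2

The LHS P has dimensions [L^-1 M T^-2]; v has dimensions [L T^-1].
As written, the RHS ρv (exponent 1 on v) has dimensions [L^-2 M T^-1], which does not match.
With exponent 2, the RHS ρv^2 has dimensions [L^-1 M T^-2], matching the LHS.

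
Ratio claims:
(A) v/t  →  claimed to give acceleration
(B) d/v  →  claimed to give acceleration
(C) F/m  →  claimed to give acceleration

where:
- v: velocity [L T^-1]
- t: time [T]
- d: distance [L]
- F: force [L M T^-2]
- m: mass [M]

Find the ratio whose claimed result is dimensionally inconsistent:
(B) d/v does not give acceleration

(A) v/t: [L T^-2] = acceleration [L T^-2] ✓
(B) d/v: [T] ≠ acceleration [L T^-2] ✗
(C) F/m: [L T^-2] = acceleration [L T^-2] ✓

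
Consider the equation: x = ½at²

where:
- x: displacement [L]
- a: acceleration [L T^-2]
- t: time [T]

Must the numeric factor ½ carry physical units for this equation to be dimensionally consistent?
No

x has dimensions [L] and at² already has dimensions [L], so the equation balances without ½ contributing any dimensions. ½ is a pure (dimensionless) number; changing or removing it would not affect dimensional consistency.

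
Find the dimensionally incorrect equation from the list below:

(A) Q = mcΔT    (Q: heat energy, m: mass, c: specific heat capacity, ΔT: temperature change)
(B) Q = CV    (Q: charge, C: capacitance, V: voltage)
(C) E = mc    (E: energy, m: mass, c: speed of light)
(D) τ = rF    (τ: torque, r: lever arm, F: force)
(C) E = mc

The equation (C) E = mc is dimensionally incorrect.

LHS (E): [L^2 M T^-2]
RHS (mc): [L M T^-1] ✗

The dimensions do not match. The other three equations balance.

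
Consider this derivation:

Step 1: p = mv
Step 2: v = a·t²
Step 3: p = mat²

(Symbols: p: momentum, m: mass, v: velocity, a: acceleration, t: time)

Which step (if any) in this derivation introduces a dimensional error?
Step 2

Step 1: p = mv → LHS [L M T^-1], RHS [L M T^-1] ✓
Step 2: v = a·t² → LHS [L T^-1], RHS [L] ✗

The first dimensional inconsistency appears in step 2: v = a·t²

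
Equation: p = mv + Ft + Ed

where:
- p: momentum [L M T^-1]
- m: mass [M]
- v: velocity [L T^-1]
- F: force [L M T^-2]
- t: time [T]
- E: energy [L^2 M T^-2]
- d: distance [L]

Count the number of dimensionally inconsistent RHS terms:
1

LHS p: [L M T^-1]
- mv: [L M T^-1] ✓
- Ft: [L M T^-1] ✓
- Ed: [L^3 M T^-2] ✗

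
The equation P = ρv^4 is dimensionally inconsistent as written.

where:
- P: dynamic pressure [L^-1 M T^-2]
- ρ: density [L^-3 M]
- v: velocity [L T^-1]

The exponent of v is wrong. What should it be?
The exponent of v should be 2: P = ρv^2

The LHS P has dimensions [L^-1 M T^-2]; v has dimensions [L T^-1].
As written, the RHS ρv^4 (exponent 4 on v) has dimensions [L M T^-4], which does not match.
With exponent 2, the RHS ρv^2 has dimensions [L^-1 M T^-2], matching the LHS.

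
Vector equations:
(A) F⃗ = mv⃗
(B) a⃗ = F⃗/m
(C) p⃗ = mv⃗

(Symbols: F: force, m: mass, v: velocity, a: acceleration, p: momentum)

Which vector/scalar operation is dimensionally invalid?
(A) F⃗ = mv⃗

(A) F⃗ = mv⃗: LHS [L M T^-2], RHS [L M T^-1] ✗ — mass times velocity is momentum, not force; should be ma⃗
(B) a⃗ = F⃗/m: LHS [L T^-2], RHS [L T^-2] ✓ — force (vector) divided by mass (scalar)
(C) p⃗ = mv⃗: LHS [L M T^-1], RHS [L M T^-1] ✓ — mass (scalar) times velocity (vector)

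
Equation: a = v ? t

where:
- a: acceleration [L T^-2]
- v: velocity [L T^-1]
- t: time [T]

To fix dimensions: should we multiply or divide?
division (÷): a = v ÷ t

a [L T^-2]; v [L T^-1]; t [T].
v × t → [L] ✗
v ÷ t → [L T^-2] ✓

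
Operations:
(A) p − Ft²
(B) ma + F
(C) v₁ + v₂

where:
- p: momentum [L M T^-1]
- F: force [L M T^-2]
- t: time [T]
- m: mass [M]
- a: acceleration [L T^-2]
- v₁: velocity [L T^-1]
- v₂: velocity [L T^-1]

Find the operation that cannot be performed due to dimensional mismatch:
(A) p − Ft²

(A) p − Ft²: p [L M T^-1] and Ft² [L M] — different dimensions cannot be added/subtracted ✗
(B) ma + F: ma [L M T^-2] and F [L M T^-2] — same dimensions ✓
(C) v₁ + v₂: v₁ [L T^-1] and v₂ [L T^-1] — same dimensions ✓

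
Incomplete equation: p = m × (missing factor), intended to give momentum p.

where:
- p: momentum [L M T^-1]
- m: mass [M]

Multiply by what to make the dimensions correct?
v (velocity), dimensions [L T^-1]

p has dimensions [L M T^-1] and m has dimensions [M].
The missing factor must have dimensions [L M T^-1] / [M] = [L T^-1], i.e. velocity (v).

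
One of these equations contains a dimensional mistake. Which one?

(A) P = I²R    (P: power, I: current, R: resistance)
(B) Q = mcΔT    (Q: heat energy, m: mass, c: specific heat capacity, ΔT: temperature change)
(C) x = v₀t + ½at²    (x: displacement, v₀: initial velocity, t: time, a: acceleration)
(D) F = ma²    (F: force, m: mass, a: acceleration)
(D) F = ma²

The equation (D) F = ma² is dimensionally incorrect.

LHS (F): [L M T^-2]
RHS (ma²): [L^2 M T^-4] ✗

The dimensions do not match. The other three equations balance.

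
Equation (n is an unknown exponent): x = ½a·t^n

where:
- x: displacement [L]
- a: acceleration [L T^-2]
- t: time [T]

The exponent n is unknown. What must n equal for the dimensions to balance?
n = 2

x has dimensions [L]; t has dimensions [T].
The rest of the RHS has dimensions [L T^-2], so t^n must supply [T^2].
With n = 2: ½a·t^2 has dimensions [L], matching the LHS ✓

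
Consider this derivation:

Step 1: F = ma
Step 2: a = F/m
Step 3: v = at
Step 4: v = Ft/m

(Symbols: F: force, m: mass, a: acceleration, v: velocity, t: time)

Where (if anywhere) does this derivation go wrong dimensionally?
No step introduces an error — all steps are dimensionally consistent.

Step 1: F = ma → LHS [L M T^-2], RHS [L M T^-2] ✓
Step 2: a = F/m → LHS [L T^-2], RHS [L T^-2] ✓
Step 3: v = at → LHS [L T^-1], RHS [L T^-1] ✓
Step 4: v = Ft/m → LHS [L T^-1], RHS [L T^-1] ✓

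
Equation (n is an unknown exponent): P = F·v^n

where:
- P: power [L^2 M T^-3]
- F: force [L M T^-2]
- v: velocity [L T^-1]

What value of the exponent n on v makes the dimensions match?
n = 1

P has dimensions [L^2 M T^-3]; v has dimensions [L T^-1].
The rest of the RHS has dimensions [L M T^-2], so v^n must supply [L T^-1].
With n = 1: F·v^1 has dimensions [L^2 M T^-3], matching the LHS ✓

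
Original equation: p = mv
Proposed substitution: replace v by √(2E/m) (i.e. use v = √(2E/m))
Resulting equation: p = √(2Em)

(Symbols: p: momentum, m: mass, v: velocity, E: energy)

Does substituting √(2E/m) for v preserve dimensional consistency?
Yes

[v] = [L T^-1] and [√(2E/m)] = [L T^-1]. These match, so the substitution replaces a quantity by one of the same dimensions and the result p = √(2Em) has LHS [L M T^-1] vs RHS [L M T^-1] — still consistent.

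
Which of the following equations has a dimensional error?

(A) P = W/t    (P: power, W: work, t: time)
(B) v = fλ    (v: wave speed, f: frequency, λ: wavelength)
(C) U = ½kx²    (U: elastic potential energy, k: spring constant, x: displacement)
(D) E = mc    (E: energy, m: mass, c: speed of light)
(D) E = mc

The equation (D) E = mc is dimensionally incorrect.

LHS (E): [L^2 M T^-2]
RHS (mc): [L M T^-1] ✗

The dimensions do not match. The other three equations balance.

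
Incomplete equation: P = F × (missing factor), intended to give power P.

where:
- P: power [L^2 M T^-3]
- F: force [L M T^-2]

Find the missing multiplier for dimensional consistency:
v (velocity), dimensions [L T^-1]

P has dimensions [L^2 M T^-3] and F has dimensions [L M T^-2].
The missing factor must have dimensions [L^2 M T^-3] / [L M T^-2] = [L T^-1], i.e. velocity (v).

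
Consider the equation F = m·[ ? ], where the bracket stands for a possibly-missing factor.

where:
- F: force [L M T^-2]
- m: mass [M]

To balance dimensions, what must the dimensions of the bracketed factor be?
[L T^-2] — acceleration (e.g. a)

F has dimensions [L M T^-2]; m has dimensions [M].
The bracketed factor must supply [L M T^-2] / [M] = [L T^-2].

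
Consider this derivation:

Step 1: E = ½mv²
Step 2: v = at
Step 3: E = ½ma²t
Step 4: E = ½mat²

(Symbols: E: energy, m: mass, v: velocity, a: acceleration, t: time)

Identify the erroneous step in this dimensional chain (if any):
Step 3

Step 1: E = ½mv² → LHS [L^2 M T^-2], RHS [L^2 M T^-2] ✓
Step 2: v = at → LHS [L T^-1], RHS [L T^-1] ✓
Step 3: E = ½ma²t → LHS [L^2 M T^-2], RHS [L^2 M T^-3] ✗

The first dimensional inconsistency appears in step 3: E = ½ma²t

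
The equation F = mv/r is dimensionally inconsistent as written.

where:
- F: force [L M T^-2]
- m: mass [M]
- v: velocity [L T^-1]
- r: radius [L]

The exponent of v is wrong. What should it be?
The exponent of v should be 2: F = mv^2/r

The LHS F has dimensions [L M T^-2]; v has dimensions [L T^-1].
As written, the RHS mv/r (exponent 1 on v) has dimensions [M T^-1], which does not match.
With exponent 2, the RHS mv^2/r has dimensions [L M T^-2], matching the LHS.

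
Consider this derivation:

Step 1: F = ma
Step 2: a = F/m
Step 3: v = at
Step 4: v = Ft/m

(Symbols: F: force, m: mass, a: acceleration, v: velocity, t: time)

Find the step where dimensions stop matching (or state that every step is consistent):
No step introduces an error — all steps are dimensionally consistent.

Step 1: F = ma → LHS [L M T^-2], RHS [L M T^-2] ✓
Step 2: a = F/m → LHS [L T^-2], RHS [L T^-2] ✓
Step 3: v = at → LHS [L T^-1], RHS [L T^-1] ✓
Step 4: v = Ft/m → LHS [L T^-1], RHS [L T^-1] ✓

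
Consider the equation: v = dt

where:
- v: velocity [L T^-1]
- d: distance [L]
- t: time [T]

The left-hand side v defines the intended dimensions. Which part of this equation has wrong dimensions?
The right-hand side term dt

v has dimensions [L T^-1], but dt has dimensions [L T], so the term dt is dimensionally wrong for v.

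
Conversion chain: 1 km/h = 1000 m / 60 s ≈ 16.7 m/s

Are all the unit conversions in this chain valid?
The chain is incorrect (it contains an error).

Incorrect: 1 h = 3600 s, not 60 s (1 km/h ≈ 0.278 m/s)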